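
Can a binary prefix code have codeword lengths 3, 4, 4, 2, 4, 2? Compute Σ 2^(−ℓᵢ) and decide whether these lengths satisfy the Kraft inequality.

With common denominator 2^4 = 16: Σ 2^(−ℓᵢ) = 2/16 + 1/16 + 1/16 + 4/16 + 1/16 + 4/16 = 13/16 = 0.8125.
Kraft's inequality requires Σ ≤ 1; here Σ = 0.8125 ≤ 1, so such a prefix code exists.

0.8125; yes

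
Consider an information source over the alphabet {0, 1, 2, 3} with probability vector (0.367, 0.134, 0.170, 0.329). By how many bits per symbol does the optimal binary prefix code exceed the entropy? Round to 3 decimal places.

Entropy H = −Σ p log₂ p ≈ 1.8815 bits.
Huffman merges: 67/500+17/100→38/125; 38/125+329/1000→633/1000; 367/1000+633/1000→1. L = 1937/1000 ≈ 1.9370.
L − H = 1.9370 − 1.8815 = 0.055 bits.

0.055 bits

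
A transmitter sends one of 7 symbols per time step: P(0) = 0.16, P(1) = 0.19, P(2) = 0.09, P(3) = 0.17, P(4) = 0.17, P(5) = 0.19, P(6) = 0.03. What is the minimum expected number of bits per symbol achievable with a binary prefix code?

2.74 bits/symbol

Repeatedly combine the two least-probable nodes; the expected code length is the sum of the merged weights.
merge 3/100 + 9/100 → 3/25
merge 3/25 + 4/25 → 7/25
merge 17/100 + 17/100 → 17/50
merge 19/100 + 19/100 → 19/50
merge 7/25 + 17/50 → 31/50
merge 19/50 + 31/50 → 1
L = 3/25 + 7/25 + 17/50 + 19/50 + 31/50 + 1 = 137/50 = 2.74 bits/symbol.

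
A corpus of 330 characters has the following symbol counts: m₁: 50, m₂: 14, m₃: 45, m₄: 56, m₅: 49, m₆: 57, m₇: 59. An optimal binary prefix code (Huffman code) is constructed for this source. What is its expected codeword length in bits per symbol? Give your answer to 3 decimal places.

Probabilities are the counts divided by 330.
Repeatedly combine the two least-probable nodes; the expected code length is the sum of the merged weights.
merge 7/165 + 3/22 → 59/330
merge 49/330 + 5/33 → 3/10
merge 28/165 + 19/110 → 113/330
merge 59/330 + 59/330 → 59/165
merge 3/10 + 113/330 → 106/165
merge 59/165 + 106/165 → 1
L = 59/330 + 3/10 + 113/330 + 59/165 + 106/165 + 1 = 931/330 ≈ 2.821 bits/symbol.

2.821 bits/symbol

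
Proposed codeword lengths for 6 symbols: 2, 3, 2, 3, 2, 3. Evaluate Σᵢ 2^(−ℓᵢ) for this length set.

1.125

With common denominator 2^3 = 8: Σ 2^(−ℓᵢ) = 2/8 + 1/8 + 2/8 + 1/8 + 2/8 + 1/8 = 9/8 = 1.125.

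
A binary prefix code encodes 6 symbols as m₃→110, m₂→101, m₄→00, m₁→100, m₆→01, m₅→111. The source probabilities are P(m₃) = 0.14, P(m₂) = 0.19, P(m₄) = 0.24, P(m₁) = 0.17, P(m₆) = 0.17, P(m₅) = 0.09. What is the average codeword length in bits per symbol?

2.59 bits/symbol

L̄ = Σ pᵢ·ℓᵢ = 0.14·3 + 0.19·3 + 0.24·2 + 0.17·3 + 0.17·2 + 0.09·3 = 2.59 bits/symbol.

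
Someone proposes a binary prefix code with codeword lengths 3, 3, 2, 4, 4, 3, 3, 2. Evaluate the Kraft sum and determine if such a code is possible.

1.125; no

With common denominator 2^4 = 16: Σ 2^(−ℓᵢ) = 2/16 + 2/16 + 4/16 + 1/16 + 1/16 + 2/16 + 2/16 + 4/16 = 18/16 = 1.125.
Kraft's inequality requires Σ ≤ 1; here Σ = 1.125 > 1, so no such prefix code exists.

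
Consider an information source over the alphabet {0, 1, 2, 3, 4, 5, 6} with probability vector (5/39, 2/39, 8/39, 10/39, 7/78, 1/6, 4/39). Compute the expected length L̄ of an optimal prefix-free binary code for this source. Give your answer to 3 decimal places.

2.679 bits/symbol

Repeatedly combine the two least-probable nodes; the expected code length is the sum of the merged weights.
merge 2/39 + 7/78 → 11/78
merge 4/39 + 5/39 → 3/13
merge 11/78 + 1/6 → 4/13
merge 8/39 + 3/13 → 17/39
merge 10/39 + 4/13 → 22/39
merge 17/39 + 22/39 → 1
L = 11/78 + 3/13 + 4/13 + 17/39 + 22/39 + 1 = 209/78 ≈ 2.679 bits/symbol.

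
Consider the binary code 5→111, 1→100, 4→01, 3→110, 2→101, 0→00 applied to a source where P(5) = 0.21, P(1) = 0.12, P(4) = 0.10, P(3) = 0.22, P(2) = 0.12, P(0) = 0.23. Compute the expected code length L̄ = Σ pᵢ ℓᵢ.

2.67 bits/symbol

L̄ = Σ pᵢ·ℓᵢ = 0.21·3 + 0.12·3 + 0.10·2 + 0.22·3 + 0.12·3 + 0.23·2 = 2.67 bits/symbol.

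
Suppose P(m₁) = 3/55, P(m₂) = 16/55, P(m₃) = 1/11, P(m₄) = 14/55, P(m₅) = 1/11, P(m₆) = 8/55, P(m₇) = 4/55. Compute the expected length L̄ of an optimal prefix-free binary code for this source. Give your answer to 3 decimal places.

2.582 bits/symbol

Repeatedly combine the two least-probable nodes; the expected code length is the sum of the merged weights.
merge 3/55 + 4/55 → 7/55
merge 1/11 + 1/11 → 2/11
merge 7/55 + 8/55 → 3/11
merge 2/11 + 14/55 → 24/55
merge 3/11 + 16/55 → 31/55
merge 24/55 + 31/55 → 1
L = 7/55 + 2/11 + 3/11 + 24/55 + 31/55 + 1 = 142/55 ≈ 2.582 bits/symbol.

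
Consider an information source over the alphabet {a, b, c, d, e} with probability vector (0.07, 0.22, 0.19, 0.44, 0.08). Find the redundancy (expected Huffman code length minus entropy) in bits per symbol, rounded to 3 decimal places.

0.033 bits

Entropy H = −Σ p log₂ p ≈ 2.0170 bits.
Huffman merges: 7/100+2/25→3/20; 3/20+19/100→17/50; 11/50+17/50→14/25; 11/25+14/25→1. L = 41/20 ≈ 2.0500.
L − H = 2.0500 − 2.0170 = 0.033 bits.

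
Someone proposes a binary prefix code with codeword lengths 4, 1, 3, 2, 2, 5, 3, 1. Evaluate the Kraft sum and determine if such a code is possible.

With common denominator 2^5 = 32: Σ 2^(−ℓᵢ) = 2/32 + 16/32 + 4/32 + 8/32 + 8/32 + 1/32 + 4/32 + 16/32 = 59/32 = 1.84375.
Kraft's inequality requires Σ ≤ 1; here Σ = 1.84375 > 1, so no such prefix code exists.

1.84375; no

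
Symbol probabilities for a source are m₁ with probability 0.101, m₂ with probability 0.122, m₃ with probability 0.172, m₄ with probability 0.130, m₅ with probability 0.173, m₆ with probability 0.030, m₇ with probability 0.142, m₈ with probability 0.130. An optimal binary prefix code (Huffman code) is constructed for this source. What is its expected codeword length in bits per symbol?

2.958 bits/symbol

Repeatedly combine the two least-probable nodes; the expected code length is the sum of the merged weights.
merge 3/100 + 101/1000 → 131/1000
merge 61/500 + 13/100 → 63/250
merge 13/100 + 131/1000 → 261/1000
merge 71/500 + 43/250 → 157/500
merge 173/1000 + 63/250 → 17/40
merge 261/1000 + 157/500 → 23/40
merge 17/40 + 23/40 → 1
L = 131/1000 + 63/250 + 261/1000 + 157/500 + 17/40 + 23/40 + 1 = 1479/500 = 2.958 bits/symbol.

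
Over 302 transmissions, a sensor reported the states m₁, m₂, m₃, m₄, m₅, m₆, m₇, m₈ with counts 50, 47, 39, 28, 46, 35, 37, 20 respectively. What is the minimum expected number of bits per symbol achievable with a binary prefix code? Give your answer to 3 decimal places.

2.993 bits/symbol

Probabilities are the counts divided by 302.
Repeatedly combine the two least-probable nodes; the expected code length is the sum of the merged weights.
merge 10/151 + 14/151 → 24/151
merge 35/302 + 37/302 → 36/151
merge 39/302 + 23/151 → 85/302
merge 47/302 + 24/151 → 95/302
merge 25/151 + 36/151 → 61/151
merge 85/302 + 95/302 → 90/151
merge 61/151 + 90/151 → 1
L = 24/151 + 36/151 + 85/302 + 95/302 + 61/151 + 90/151 + 1 = 452/151 ≈ 2.993 bits/symbol.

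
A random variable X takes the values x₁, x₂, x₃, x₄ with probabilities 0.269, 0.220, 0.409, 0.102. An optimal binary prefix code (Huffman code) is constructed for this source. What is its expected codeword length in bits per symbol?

1.913 bits/symbol

Repeatedly combine the two least-probable nodes; the expected code length is the sum of the merged weights.
merge 51/500 + 11/50 → 161/500
merge 269/1000 + 161/500 → 591/1000
merge 409/1000 + 591/1000 → 1
L = 161/500 + 591/1000 + 1 = 1913/1000 = 1.913 bits/symbol.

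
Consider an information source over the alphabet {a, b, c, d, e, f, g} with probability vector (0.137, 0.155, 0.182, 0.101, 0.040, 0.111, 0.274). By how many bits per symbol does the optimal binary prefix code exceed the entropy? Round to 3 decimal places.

0.044 bits

Entropy H = −Σ p log₂ p ≈ 2.6407 bits.
Huffman merges: 1/25+101/1000→141/1000; 111/1000+137/1000→31/125; 141/1000+31/200→37/125; 91/500+31/125→43/100; 137/500+37/125→57/100; 43/100+57/100→1. L = 537/200 ≈ 2.6850.
L − H = 2.6850 − 2.6407 = 0.044 bits.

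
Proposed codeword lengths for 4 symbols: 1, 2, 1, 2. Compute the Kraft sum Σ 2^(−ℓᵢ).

With common denominator 2^2 = 4: Σ 2^(−ℓᵢ) = 2/4 + 1/4 + 2/4 + 1/4 = 6/4 = 1.5.

1.5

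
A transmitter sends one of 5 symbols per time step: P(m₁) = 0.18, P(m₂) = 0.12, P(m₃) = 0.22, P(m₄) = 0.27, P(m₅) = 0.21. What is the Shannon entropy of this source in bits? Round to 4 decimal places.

2.2758 bits

H = −Σ pᵢ log₂ pᵢ.
−0.18·log₂(0.18) = 0.4453
−0.12·log₂(0.12) = 0.3671
−0.22·log₂(0.22) = 0.4806
−0.27·log₂(0.27) = 0.5100
−0.21·log₂(0.21) = 0.4728
Sum ≈ 2.2758 → 2.2758 bits.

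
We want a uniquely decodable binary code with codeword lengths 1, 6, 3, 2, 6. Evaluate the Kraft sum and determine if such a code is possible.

With common denominator 2^6 = 64: Σ 2^(−ℓᵢ) = 32/64 + 1/64 + 8/64 + 16/64 + 1/64 = 58/64 = 0.90625.
Kraft's inequality requires Σ ≤ 1; here Σ = 0.90625 ≤ 1, so such a prefix code exists.

0.90625; yes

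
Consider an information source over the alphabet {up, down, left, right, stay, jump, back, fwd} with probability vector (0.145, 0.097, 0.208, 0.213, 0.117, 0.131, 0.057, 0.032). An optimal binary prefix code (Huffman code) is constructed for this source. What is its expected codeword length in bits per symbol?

Repeatedly combine the two least-probable nodes; the expected code length is the sum of the merged weights.
merge 4/125 + 57/1000 → 89/1000
merge 89/1000 + 97/1000 → 93/500
merge 117/1000 + 131/1000 → 31/125
merge 29/200 + 93/500 → 331/1000
merge 26/125 + 213/1000 → 421/1000
merge 31/125 + 331/1000 → 579/1000
merge 421/1000 + 579/1000 → 1
L = 89/1000 + 93/500 + 31/125 + 331/1000 + 421/1000 + 579/1000 + 1 = 1427/500 = 2.854 bits/symbol.

2.854 bits/symbol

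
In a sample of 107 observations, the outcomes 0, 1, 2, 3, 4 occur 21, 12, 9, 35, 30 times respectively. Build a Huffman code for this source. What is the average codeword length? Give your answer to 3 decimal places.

Probabilities are the counts divided by 107.
Repeatedly combine the two least-probable nodes; the expected code length is the sum of the merged weights.
merge 9/107 + 12/107 → 21/107
merge 21/107 + 21/107 → 42/107
merge 30/107 + 35/107 → 65/107
merge 42/107 + 65/107 → 1
L = 21/107 + 42/107 + 65/107 + 1 = 235/107 ≈ 2.196 bits/symbol.

2.196 bits/symbol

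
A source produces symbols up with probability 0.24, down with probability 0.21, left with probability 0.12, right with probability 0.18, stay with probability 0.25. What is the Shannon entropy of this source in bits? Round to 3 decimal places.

2.279 bits

H = −Σ pᵢ log₂ pᵢ.
−0.24·log₂(0.24) = 0.4941
−0.21·log₂(0.21) = 0.4728
−0.12·log₂(0.12) = 0.3671
−0.18·log₂(0.18) = 0.4453
−0.25·log₂(0.25) = 0.5000
Sum ≈ 2.2793 → 2.279 bits.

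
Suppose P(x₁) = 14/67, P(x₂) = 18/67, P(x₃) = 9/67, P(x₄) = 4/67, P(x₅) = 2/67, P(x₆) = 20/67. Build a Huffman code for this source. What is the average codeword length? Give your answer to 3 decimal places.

Repeatedly combine the two least-probable nodes; the expected code length is the sum of the merged weights.
merge 2/67 + 4/67 → 6/67
merge 6/67 + 9/67 → 15/67
merge 14/67 + 15/67 → 29/67
merge 18/67 + 20/67 → 38/67
merge 29/67 + 38/67 → 1
L = 6/67 + 15/67 + 29/67 + 38/67 + 1 = 155/67 ≈ 2.313 bits/symbol.

2.313 bits/symbol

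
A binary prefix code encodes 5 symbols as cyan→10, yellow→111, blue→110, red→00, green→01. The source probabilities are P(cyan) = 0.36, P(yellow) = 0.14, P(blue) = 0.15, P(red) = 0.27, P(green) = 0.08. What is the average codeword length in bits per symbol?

2.29 bits/symbol

L̄ = Σ pᵢ·ℓᵢ = 0.36·2 + 0.14·3 + 0.15·3 + 0.27·2 + 0.08·2 = 2.29 bits/symbol.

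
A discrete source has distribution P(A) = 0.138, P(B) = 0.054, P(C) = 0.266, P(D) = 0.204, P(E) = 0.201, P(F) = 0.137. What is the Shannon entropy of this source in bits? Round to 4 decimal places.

H = −Σ pᵢ log₂ pᵢ.
−0.138·log₂(0.138) = 0.3943
−0.054·log₂(0.054) = 0.2274
−0.266·log₂(0.266) = 0.5082
−0.204·log₂(0.204) = 0.4678
−0.201·log₂(0.201) = 0.4653
−0.137·log₂(0.137) = 0.3929
Sum ≈ 2.4559 → 2.4559 bits.

2.4559 bits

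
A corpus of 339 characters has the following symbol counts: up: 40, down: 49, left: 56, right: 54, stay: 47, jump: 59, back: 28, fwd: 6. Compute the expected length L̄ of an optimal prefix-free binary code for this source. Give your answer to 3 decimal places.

2.926 bits/symbol

Probabilities are the counts divided by 339.
Repeatedly combine the two least-probable nodes; the expected code length is the sum of the merged weights.
merge 2/113 + 28/339 → 34/339
merge 34/339 + 40/339 → 74/339
merge 47/339 + 49/339 → 32/113
merge 18/113 + 56/339 → 110/339
merge 59/339 + 74/339 → 133/339
merge 32/113 + 110/339 → 206/339
merge 133/339 + 206/339 → 1
L = 34/339 + 74/339 + 32/113 + 110/339 + 133/339 + 206/339 + 1 = 992/339 ≈ 2.926 bits/symbol.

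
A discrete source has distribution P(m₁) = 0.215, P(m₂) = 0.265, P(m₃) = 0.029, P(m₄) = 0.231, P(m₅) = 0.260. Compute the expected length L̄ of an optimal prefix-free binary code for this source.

Repeatedly combine the two least-probable nodes; the expected code length is the sum of the merged weights.
merge 29/1000 + 43/200 → 61/250
merge 231/1000 + 61/250 → 19/40
merge 13/50 + 53/200 → 21/40
merge 19/40 + 21/40 → 1
L = 61/250 + 19/40 + 21/40 + 1 = 561/250 = 2.244 bits/symbol.

2.244 bits/symbol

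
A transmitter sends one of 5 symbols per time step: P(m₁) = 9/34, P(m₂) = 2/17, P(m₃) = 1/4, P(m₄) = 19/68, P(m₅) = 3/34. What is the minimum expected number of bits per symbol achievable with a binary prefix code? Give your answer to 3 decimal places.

Repeatedly combine the two least-probable nodes; the expected code length is the sum of the merged weights.
merge 3/34 + 2/17 → 7/34
merge 7/34 + 1/4 → 31/68
merge 9/34 + 19/68 → 37/68
merge 31/68 + 37/68 → 1
L = 7/34 + 31/68 + 37/68 + 1 = 75/34 ≈ 2.206 bits/symbol.

2.206 bits/symbol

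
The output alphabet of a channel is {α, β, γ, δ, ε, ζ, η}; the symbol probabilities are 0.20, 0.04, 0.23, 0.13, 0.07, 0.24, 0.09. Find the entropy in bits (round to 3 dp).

H = −Σ pᵢ log₂ pᵢ.
−0.20·log₂(0.20) = 0.4644
−0.04·log₂(0.04) = 0.1858
−0.23·log₂(0.23) = 0.4877
−0.13·log₂(0.13) = 0.3826
−0.07·log₂(0.07) = 0.2686
−0.24·log₂(0.24) = 0.4941
−0.09·log₂(0.09) = 0.3127
Sum ≈ 2.5958 → 2.596 bits.

2.596 bits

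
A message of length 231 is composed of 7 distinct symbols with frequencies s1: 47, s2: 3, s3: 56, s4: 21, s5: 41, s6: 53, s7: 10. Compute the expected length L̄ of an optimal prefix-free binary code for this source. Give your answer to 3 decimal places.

Probabilities are the counts divided by 231.
Repeatedly combine the two least-probable nodes; the expected code length is the sum of the merged weights.
merge 1/77 + 10/231 → 13/231
merge 13/231 + 1/11 → 34/231
merge 34/231 + 41/231 → 25/77
merge 47/231 + 53/231 → 100/231
merge 8/33 + 25/77 → 131/231
merge 100/231 + 131/231 → 1
L = 13/231 + 34/231 + 25/77 + 100/231 + 131/231 + 1 = 584/231 ≈ 2.528 bits/symbol.

2.528 bits/symbol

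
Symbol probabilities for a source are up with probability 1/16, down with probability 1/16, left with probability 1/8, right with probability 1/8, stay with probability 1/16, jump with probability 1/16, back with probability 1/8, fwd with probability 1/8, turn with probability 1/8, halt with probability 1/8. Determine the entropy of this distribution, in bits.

3.25 bits

Each probability is a power of 1/2, so log₂(1/p) is an integer.
H = Σ p·log₂(1/p) = 1/16·4 + 1/16·4 + 1/8·3 + 1/8·3 + 1/16·4 + 1/16·4 + 1/8·3 + 1/8·3 + 1/8·3 + 1/8·3 = 3.25 bits.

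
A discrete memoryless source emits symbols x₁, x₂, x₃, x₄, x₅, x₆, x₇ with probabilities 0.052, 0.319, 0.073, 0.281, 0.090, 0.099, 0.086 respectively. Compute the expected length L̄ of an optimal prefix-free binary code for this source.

Repeatedly combine the two least-probable nodes; the expected code length is the sum of the merged weights.
merge 13/250 + 73/1000 → 1/8
merge 43/500 + 9/100 → 22/125
merge 99/1000 + 1/8 → 28/125
merge 22/125 + 28/125 → 2/5
merge 281/1000 + 319/1000 → 3/5
merge 2/5 + 3/5 → 1
L = 1/8 + 22/125 + 28/125 + 2/5 + 3/5 + 1 = 101/40 = 2.525 bits/symbol.

2.525 bits/symbol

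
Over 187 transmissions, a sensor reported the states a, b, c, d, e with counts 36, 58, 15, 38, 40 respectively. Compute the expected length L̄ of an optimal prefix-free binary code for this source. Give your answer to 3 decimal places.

Probabilities are the counts divided by 187.
Repeatedly combine the two least-probable nodes; the expected code length is the sum of the merged weights.
merge 15/187 + 36/187 → 3/11
merge 38/187 + 40/187 → 78/187
merge 3/11 + 58/187 → 109/187
merge 78/187 + 109/187 → 1
L = 3/11 + 78/187 + 109/187 + 1 = 25/11 ≈ 2.273 bits/symbol.

2.273 bits/symbol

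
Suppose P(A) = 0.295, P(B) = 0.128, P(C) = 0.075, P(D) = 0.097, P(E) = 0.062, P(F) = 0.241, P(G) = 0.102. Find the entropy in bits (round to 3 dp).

H = −Σ pᵢ log₂ pᵢ.
−0.295·log₂(0.295) = 0.5196
−0.128·log₂(0.128) = 0.3796
−0.075·log₂(0.075) = 0.2803
−0.097·log₂(0.097) = 0.3265
−0.062·log₂(0.062) = 0.2487
−0.241·log₂(0.241) = 0.4947
−0.102·log₂(0.102) = 0.3359
Sum ≈ 2.5853 → 2.585 bits.

2.585 bits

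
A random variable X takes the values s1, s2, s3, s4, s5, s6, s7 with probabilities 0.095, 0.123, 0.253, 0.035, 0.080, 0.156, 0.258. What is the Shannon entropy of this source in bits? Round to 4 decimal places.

H = −Σ pᵢ log₂ pᵢ.
−0.095·log₂(0.095) = 0.3226
−0.123·log₂(0.123) = 0.3719
−0.253·log₂(0.253) = 0.5016
−0.035·log₂(0.035) = 0.1693
−0.080·log₂(0.080) = 0.2915
−0.156·log₂(0.156) = 0.4181
−0.258·log₂(0.258) = 0.5043
Sum ≈ 2.5793 → 2.5793 bits.

2.5793 bits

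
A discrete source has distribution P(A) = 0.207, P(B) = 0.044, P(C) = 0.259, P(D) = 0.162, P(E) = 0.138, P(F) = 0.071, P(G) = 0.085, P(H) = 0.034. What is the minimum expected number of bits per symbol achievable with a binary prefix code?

2.761 bits/symbol

Repeatedly combine the two least-probable nodes; the expected code length is the sum of the merged weights.
merge 17/500 + 11/250 → 39/500
merge 71/1000 + 39/500 → 149/1000
merge 17/200 + 69/500 → 223/1000
merge 149/1000 + 81/500 → 311/1000
merge 207/1000 + 223/1000 → 43/100
merge 259/1000 + 311/1000 → 57/100
merge 43/100 + 57/100 → 1
L = 39/500 + 149/1000 + 223/1000 + 311/1000 + 43/100 + 57/100 + 1 = 2761/1000 = 2.761 bits/symbol.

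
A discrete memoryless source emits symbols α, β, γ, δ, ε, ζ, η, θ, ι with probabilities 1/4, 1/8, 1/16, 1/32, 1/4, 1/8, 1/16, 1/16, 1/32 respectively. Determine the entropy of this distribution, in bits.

2.8125 bits

Each probability is a power of 1/2, so log₂(1/p) is an integer.
H = Σ p·log₂(1/p) = 1/4·2 + 1/8·3 + 1/16·4 + 1/32·5 + 1/4·2 + 1/8·3 + 1/16·4 + 1/16·4 + 1/32·5 = 2.8125 bits.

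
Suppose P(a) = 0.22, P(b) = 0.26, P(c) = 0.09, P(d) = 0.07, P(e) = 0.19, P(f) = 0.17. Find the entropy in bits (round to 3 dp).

2.457 bits

H = −Σ pᵢ log₂ pᵢ.
−0.22·log₂(0.22) = 0.4806
−0.26·log₂(0.26) = 0.5053
−0.09·log₂(0.09) = 0.3127
−0.07·log₂(0.07) = 0.2686
−0.19·log₂(0.19) = 0.4552
−0.17·log₂(0.17) = 0.4346
Sum ≈ 2.4569 → 2.457 bits.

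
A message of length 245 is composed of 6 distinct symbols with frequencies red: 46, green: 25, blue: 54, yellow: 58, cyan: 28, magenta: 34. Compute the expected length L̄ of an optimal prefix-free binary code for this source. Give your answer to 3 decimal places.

2.543 bits/symbol

Probabilities are the counts divided by 245.
Repeatedly combine the two least-probable nodes; the expected code length is the sum of the merged weights.
merge 5/49 + 4/35 → 53/245
merge 34/245 + 46/245 → 16/49
merge 53/245 + 54/245 → 107/245
merge 58/245 + 16/49 → 138/245
merge 107/245 + 138/245 → 1
L = 53/245 + 16/49 + 107/245 + 138/245 + 1 = 89/35 ≈ 2.543 bits/symbol.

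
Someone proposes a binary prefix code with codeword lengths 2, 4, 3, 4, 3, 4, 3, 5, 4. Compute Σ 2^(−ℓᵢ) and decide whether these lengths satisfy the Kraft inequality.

With common denominator 2^5 = 32: Σ 2^(−ℓᵢ) = 8/32 + 2/32 + 4/32 + 2/32 + 4/32 + 2/32 + 4/32 + 1/32 + 2/32 = 29/32 = 0.90625.
Kraft's inequality requires Σ ≤ 1; here Σ = 0.90625 ≤ 1, so such a prefix code exists.

0.90625; yes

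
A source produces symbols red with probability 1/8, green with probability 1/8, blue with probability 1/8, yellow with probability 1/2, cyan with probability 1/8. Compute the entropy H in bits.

Each probability is a power of 1/2, so log₂(1/p) is an integer.
H = Σ p·log₂(1/p) = 1/8·3 + 1/8·3 + 1/8·3 + 1/2·1 + 1/8·3 = 2 bits.

2 bits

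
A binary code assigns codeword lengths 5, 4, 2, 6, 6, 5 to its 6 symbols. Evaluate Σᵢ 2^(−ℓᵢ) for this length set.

With common denominator 2^6 = 64: Σ 2^(−ℓᵢ) = 2/64 + 4/64 + 16/64 + 1/64 + 1/64 + 2/64 = 26/64 = 0.40625.

0.40625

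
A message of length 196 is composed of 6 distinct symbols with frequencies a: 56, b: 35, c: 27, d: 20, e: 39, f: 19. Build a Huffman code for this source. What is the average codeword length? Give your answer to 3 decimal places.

Probabilities are the counts divided by 196.
Repeatedly combine the two least-probable nodes; the expected code length is the sum of the merged weights.
merge 19/196 + 5/49 → 39/196
merge 27/196 + 5/28 → 31/98
merge 39/196 + 39/196 → 39/98
merge 2/7 + 31/98 → 59/98
merge 39/98 + 59/98 → 1
L = 39/196 + 31/98 + 39/98 + 59/98 + 1 = 493/196 ≈ 2.515 bits/symbol.

2.515 bits/symbol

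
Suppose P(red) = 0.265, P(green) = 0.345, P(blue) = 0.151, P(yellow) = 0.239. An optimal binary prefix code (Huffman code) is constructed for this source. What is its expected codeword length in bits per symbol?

2 bits/symbol

Repeatedly combine the two least-probable nodes; the expected code length is the sum of the merged weights.
merge 151/1000 + 239/1000 → 39/100
merge 53/200 + 69/200 → 61/100
merge 39/100 + 61/100 → 1
L = 39/100 + 61/100 + 1 = 2 bits/symbol.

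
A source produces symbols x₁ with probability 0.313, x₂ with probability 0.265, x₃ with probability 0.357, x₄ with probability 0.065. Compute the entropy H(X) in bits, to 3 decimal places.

H = −Σ pᵢ log₂ pᵢ.
−0.313·log₂(0.313) = 0.5245
−0.265·log₂(0.265) = 0.5077
−0.357·log₂(0.357) = 0.5305
−0.065·log₂(0.065) = 0.2563
Sum ≈ 1.8191 → 1.819 bits.

1.819 bits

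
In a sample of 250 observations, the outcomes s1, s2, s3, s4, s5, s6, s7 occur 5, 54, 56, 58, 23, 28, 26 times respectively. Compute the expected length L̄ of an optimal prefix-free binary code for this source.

2.656 bits/symbol

Probabilities are the counts divided by 250.
Repeatedly combine the two least-probable nodes; the expected code length is the sum of the merged weights.
merge 1/50 + 23/250 → 14/125
merge 13/125 + 14/125 → 27/125
merge 14/125 + 27/125 → 41/125
merge 27/125 + 28/125 → 11/25
merge 29/125 + 41/125 → 14/25
merge 11/25 + 14/25 → 1
L = 14/125 + 27/125 + 41/125 + 11/25 + 14/25 + 1 = 332/125 = 2.656 bits/symbol.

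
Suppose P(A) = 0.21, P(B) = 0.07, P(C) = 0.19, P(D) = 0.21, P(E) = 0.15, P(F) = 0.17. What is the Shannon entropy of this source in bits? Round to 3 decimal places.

2.515 bits

H = −Σ pᵢ log₂ pᵢ.
−0.21·log₂(0.21) = 0.4728
−0.07·log₂(0.07) = 0.2686
−0.19·log₂(0.19) = 0.4552
−0.21·log₂(0.21) = 0.4728
−0.15·log₂(0.15) = 0.4105
−0.17·log₂(0.17) = 0.4346
Sum ≈ 2.5146 → 2.515 bits.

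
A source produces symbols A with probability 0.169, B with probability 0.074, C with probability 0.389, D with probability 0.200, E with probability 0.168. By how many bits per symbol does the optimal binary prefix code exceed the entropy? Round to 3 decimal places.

0.084 bits

Entropy H = −Σ p log₂ p ≈ 2.1380 bits.
Huffman merges: 37/500+21/125→121/500; 169/1000+1/5→369/1000; 121/500+369/1000→611/1000; 389/1000+611/1000→1. L = 1111/500 ≈ 2.2220.
L − H = 2.2220 − 2.1380 = 0.084 bits.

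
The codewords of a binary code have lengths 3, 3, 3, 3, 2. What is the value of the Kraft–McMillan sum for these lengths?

0.75

With common denominator 2^3 = 8: Σ 2^(−ℓᵢ) = 1/8 + 1/8 + 1/8 + 1/8 + 2/8 = 6/8 = 0.75.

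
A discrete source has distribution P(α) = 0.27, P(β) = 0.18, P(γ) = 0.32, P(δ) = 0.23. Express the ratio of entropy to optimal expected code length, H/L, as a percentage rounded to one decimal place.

Entropy H = −Σ p log₂ p ≈ 1.9690 bits.
Huffman merges: 9/50+23/100→41/100; 27/100+8/25→59/100; 41/100+59/100→1. L = 2 ≈ 2.0000.
Efficiency = H/L = 1.9690/2.0000 = 98.5%.

98.5%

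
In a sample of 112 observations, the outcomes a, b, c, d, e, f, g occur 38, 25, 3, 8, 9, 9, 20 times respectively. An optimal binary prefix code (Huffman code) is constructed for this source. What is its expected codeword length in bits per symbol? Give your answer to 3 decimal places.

2.518 bits/symbol

Probabilities are the counts divided by 112.
Repeatedly combine the two least-probable nodes; the expected code length is the sum of the merged weights.
merge 3/112 + 1/14 → 11/112
merge 9/112 + 9/112 → 9/56
merge 11/112 + 9/56 → 29/112
merge 5/28 + 25/112 → 45/112
merge 29/112 + 19/56 → 67/112
merge 45/112 + 67/112 → 1
L = 11/112 + 9/56 + 29/112 + 45/112 + 67/112 + 1 = 141/56 ≈ 2.518 bits/symbol.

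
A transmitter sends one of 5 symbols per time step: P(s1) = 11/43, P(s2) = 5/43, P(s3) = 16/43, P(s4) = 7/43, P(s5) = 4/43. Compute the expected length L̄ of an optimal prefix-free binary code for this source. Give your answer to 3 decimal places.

2.209 bits/symbol

Repeatedly combine the two least-probable nodes; the expected code length is the sum of the merged weights.
merge 4/43 + 5/43 → 9/43
merge 7/43 + 9/43 → 16/43
merge 11/43 + 16/43 → 27/43
merge 16/43 + 27/43 → 1
L = 9/43 + 16/43 + 27/43 + 1 = 95/43 ≈ 2.209 bits/symbol.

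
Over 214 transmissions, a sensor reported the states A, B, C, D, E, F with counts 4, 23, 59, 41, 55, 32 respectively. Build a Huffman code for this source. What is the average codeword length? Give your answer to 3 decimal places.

Probabilities are the counts divided by 214.
Repeatedly combine the two least-probable nodes; the expected code length is the sum of the merged weights.
merge 2/107 + 23/214 → 27/214
merge 27/214 + 16/107 → 59/214
merge 41/214 + 55/214 → 48/107
merge 59/214 + 59/214 → 59/107
merge 48/107 + 59/107 → 1
L = 27/214 + 59/214 + 48/107 + 59/107 + 1 = 257/107 ≈ 2.402 bits/symbol.

2.402 bits/symbol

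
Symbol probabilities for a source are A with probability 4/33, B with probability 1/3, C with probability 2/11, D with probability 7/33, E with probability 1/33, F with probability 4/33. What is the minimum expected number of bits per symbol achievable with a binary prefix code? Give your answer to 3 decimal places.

2.424 bits/symbol

Repeatedly combine the two least-probable nodes; the expected code length is the sum of the merged weights.
merge 1/33 + 4/33 → 5/33
merge 4/33 + 5/33 → 3/11
merge 2/11 + 7/33 → 13/33
merge 3/11 + 1/3 → 20/33
merge 13/33 + 20/33 → 1
L = 5/33 + 3/11 + 13/33 + 20/33 + 1 = 80/33 ≈ 2.424 bits/symbol.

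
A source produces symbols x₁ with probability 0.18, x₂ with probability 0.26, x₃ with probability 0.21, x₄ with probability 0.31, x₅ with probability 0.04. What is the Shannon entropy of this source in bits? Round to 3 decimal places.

H = −Σ pᵢ log₂ pᵢ.
−0.18·log₂(0.18) = 0.4453
−0.26·log₂(0.26) = 0.5053
−0.21·log₂(0.21) = 0.4728
−0.31·log₂(0.31) = 0.5238
−0.04·log₂(0.04) = 0.1858
Sum ≈ 2.1330 → 2.133 bits.

2.133 bits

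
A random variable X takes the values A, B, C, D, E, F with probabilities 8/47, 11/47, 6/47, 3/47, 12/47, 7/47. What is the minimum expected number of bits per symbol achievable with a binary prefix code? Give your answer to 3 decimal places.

2.511 bits/symbol

Repeatedly combine the two least-probable nodes; the expected code length is the sum of the merged weights.
merge 3/47 + 6/47 → 9/47
merge 7/47 + 8/47 → 15/47
merge 9/47 + 11/47 → 20/47
merge 12/47 + 15/47 → 27/47
merge 20/47 + 27/47 → 1
L = 9/47 + 15/47 + 20/47 + 27/47 + 1 = 118/47 ≈ 2.511 bits/symbol.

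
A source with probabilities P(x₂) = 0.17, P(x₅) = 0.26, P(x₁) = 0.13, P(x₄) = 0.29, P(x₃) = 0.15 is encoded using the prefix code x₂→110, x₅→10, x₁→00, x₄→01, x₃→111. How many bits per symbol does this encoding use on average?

L̄ = Σ pᵢ·ℓᵢ = 0.17·3 + 0.26·2 + 0.13·2 + 0.29·2 + 0.15·3 = 2.32 bits/symbol.

2.32 bits/symbol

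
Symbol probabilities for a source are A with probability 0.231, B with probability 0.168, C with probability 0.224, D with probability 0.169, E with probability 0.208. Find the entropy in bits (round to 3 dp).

H = −Σ pᵢ log₂ pᵢ.
−0.231·log₂(0.231) = 0.4883
−0.168·log₂(0.168) = 0.4323
−0.224·log₂(0.224) = 0.4835
−0.169·log₂(0.169) = 0.4335
−0.208·log₂(0.208) = 0.4712
Sum ≈ 2.3088 → 2.309 bits.

2.309 bits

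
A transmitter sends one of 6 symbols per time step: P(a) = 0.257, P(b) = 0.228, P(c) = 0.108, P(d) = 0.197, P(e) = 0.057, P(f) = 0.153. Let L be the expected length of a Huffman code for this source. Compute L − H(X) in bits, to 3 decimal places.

Entropy H = −Σ p log₂ p ≈ 2.4485 bits.
Huffman merges: 57/1000+27/250→33/200; 153/1000+33/200→159/500; 197/1000+57/250→17/40; 257/1000+159/500→23/40; 17/40+23/40→1. L = 2483/1000 ≈ 2.4830.
L − H = 2.4830 − 2.4485 = 0.034 bits.

0.034 bits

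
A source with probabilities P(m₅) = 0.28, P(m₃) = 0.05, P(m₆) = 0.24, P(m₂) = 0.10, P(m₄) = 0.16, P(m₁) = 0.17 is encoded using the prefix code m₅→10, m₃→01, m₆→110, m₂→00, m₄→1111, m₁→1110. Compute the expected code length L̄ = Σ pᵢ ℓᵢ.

L̄ = Σ pᵢ·ℓᵢ = 0.28·2 + 0.05·2 + 0.24·3 + 0.10·2 + 0.16·4 + 0.17·4 = 2.9 bits/symbol.

2.9 bits/symbol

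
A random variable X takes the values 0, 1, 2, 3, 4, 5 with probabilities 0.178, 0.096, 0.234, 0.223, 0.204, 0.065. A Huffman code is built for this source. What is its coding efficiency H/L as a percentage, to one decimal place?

Entropy H = −Σ p log₂ p ≈ 2.4651 bits.
Huffman merges: 13/200+12/125→161/1000; 161/1000+89/500→339/1000; 51/250+223/1000→427/1000; 117/500+339/1000→573/1000; 427/1000+573/1000→1. L = 5/2 ≈ 2.5000.
Efficiency = H/L = 2.4651/2.5000 = 98.6%.

98.6%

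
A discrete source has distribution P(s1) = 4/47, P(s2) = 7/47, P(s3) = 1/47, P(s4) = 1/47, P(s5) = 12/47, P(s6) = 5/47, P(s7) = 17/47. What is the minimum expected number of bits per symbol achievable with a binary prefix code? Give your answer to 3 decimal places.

2.404 bits/symbol

Repeatedly combine the two least-probable nodes; the expected code length is the sum of the merged weights.
merge 1/47 + 1/47 → 2/47
merge 2/47 + 4/47 → 6/47
merge 5/47 + 6/47 → 11/47
merge 7/47 + 11/47 → 18/47
merge 12/47 + 17/47 → 29/47
merge 18/47 + 29/47 → 1
L = 2/47 + 6/47 + 11/47 + 18/47 + 29/47 + 1 = 113/47 ≈ 2.404 bits/symbol.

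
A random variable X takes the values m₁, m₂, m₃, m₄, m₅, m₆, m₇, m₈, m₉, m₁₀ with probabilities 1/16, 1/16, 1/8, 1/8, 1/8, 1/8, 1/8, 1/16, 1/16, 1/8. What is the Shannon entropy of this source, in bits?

3.25 bits

Each probability is a power of 1/2, so log₂(1/p) is an integer.
H = Σ p·log₂(1/p) = 1/16·4 + 1/16·4 + 1/8·3 + 1/8·3 + 1/8·3 + 1/8·3 + 1/8·3 + 1/16·4 + 1/16·4 + 1/8·3 = 3.25 bits.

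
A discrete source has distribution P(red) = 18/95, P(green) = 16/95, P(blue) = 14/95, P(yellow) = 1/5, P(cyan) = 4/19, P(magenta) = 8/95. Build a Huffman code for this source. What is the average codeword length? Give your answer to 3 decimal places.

2.589 bits/symbol

Repeatedly combine the two least-probable nodes; the expected code length is the sum of the merged weights.
merge 8/95 + 14/95 → 22/95
merge 16/95 + 18/95 → 34/95
merge 1/5 + 4/19 → 39/95
merge 22/95 + 34/95 → 56/95
merge 39/95 + 56/95 → 1
L = 22/95 + 34/95 + 39/95 + 56/95 + 1 = 246/95 ≈ 2.589 bits/symbol.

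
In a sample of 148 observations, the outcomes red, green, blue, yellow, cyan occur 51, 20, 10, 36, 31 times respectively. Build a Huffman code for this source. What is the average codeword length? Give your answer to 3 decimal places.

2.203 bits/symbol

Probabilities are the counts divided by 148.
Repeatedly combine the two least-probable nodes; the expected code length is the sum of the merged weights.
merge 5/74 + 5/37 → 15/74
merge 15/74 + 31/148 → 61/148
merge 9/37 + 51/148 → 87/148
merge 61/148 + 87/148 → 1
L = 15/74 + 61/148 + 87/148 + 1 = 163/74 ≈ 2.203 bits/symbol.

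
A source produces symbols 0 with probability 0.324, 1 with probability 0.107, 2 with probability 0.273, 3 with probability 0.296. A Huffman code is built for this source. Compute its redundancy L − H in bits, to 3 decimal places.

Entropy H = −Σ p log₂ p ≈ 1.9030 bits.
Huffman merges: 107/1000+273/1000→19/50; 37/125+81/250→31/50; 19/50+31/50→1. L = 2 ≈ 2.0000.
L − H = 2.0000 − 1.9030 = 0.097 bits.

0.097 bits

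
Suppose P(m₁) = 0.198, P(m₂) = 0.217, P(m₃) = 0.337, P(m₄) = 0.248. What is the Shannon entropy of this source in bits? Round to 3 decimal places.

H = −Σ pᵢ log₂ pᵢ.
−0.198·log₂(0.198) = 0.4626
−0.217·log₂(0.217) = 0.4783
−0.337·log₂(0.337) = 0.5288
−0.248·log₂(0.248) = 0.4989
Sum ≈ 1.9686 → 1.969 bits.

1.969 bits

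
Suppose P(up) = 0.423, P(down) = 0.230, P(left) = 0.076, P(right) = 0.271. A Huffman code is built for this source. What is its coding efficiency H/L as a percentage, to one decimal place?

95.9%

Entropy H = −Σ p log₂ p ≈ 1.8057 bits.
Huffman merges: 19/250+23/100→153/500; 271/1000+153/500→577/1000; 423/1000+577/1000→1. L = 1883/1000 ≈ 1.8830.
Efficiency = H/L = 1.8057/1.8830 = 95.9%.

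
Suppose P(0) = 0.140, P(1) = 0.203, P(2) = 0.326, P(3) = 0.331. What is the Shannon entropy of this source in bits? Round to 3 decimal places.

1.919 bits

H = −Σ pᵢ log₂ pᵢ.
−0.140·log₂(0.140) = 0.3971
−0.203·log₂(0.203) = 0.4670
−0.326·log₂(0.326) = 0.5272
−0.331·log₂(0.331) = 0.5280
Sum ≈ 1.9192 → 1.919 bits.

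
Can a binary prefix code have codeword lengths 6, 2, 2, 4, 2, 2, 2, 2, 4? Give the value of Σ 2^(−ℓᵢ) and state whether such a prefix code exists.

1.640625; no

With common denominator 2^6 = 64: Σ 2^(−ℓᵢ) = 1/64 + 16/64 + 16/64 + 4/64 + 16/64 + 16/64 + 16/64 + 16/64 + 4/64 = 105/64 = 1.640625.
Kraft's inequality requires Σ ≤ 1; here Σ = 1.640625 > 1, so no such prefix code exists.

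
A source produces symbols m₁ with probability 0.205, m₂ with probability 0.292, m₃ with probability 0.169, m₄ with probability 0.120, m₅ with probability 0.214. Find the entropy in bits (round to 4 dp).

2.2638 bits

H = −Σ pᵢ log₂ pᵢ.
−0.205·log₂(0.205) = 0.4687
−0.292·log₂(0.292) = 0.5186
−0.169·log₂(0.169) = 0.4335
−0.120·log₂(0.120) = 0.3671
−0.214·log₂(0.214) = 0.4760
Sum ≈ 2.2638 → 2.2638 bits.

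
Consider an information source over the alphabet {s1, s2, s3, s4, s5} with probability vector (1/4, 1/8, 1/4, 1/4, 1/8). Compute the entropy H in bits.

2.25 bits

Each probability is a power of 1/2, so log₂(1/p) is an integer.
H = Σ p·log₂(1/p) = 1/4·2 + 1/8·3 + 1/4·2 + 1/4·2 + 1/8·3 = 2.25 bits.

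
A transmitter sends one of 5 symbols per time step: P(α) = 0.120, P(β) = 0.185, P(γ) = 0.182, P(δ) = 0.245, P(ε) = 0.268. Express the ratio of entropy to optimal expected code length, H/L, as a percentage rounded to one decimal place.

Entropy H = −Σ p log₂ p ≈ 2.2710 bits.
Huffman merges: 3/25+91/500→151/500; 37/200+49/200→43/100; 67/250+151/500→57/100; 43/100+57/100→1. L = 1151/500 ≈ 2.3020.
Efficiency = H/L = 2.2710/2.3020 = 98.7%.

98.7%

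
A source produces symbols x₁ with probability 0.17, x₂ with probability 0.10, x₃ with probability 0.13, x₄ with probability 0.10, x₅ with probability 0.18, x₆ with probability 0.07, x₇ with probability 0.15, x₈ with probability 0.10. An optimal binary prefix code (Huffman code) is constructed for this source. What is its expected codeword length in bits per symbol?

2.99 bits/symbol

Repeatedly combine the two least-probable nodes; the expected code length is the sum of the merged weights.
merge 7/100 + 1/10 → 17/100
merge 1/10 + 1/10 → 1/5
merge 13/100 + 3/20 → 7/25
merge 17/100 + 17/100 → 17/50
merge 9/50 + 1/5 → 19/50
merge 7/25 + 17/50 → 31/50
merge 19/50 + 31/50 → 1
L = 17/100 + 1/5 + 7/25 + 17/50 + 19/50 + 31/50 + 1 = 299/100 = 2.99 bits/symbol.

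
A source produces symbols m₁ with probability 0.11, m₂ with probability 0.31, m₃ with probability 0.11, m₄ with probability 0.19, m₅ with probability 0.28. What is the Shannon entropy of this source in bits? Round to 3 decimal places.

H = −Σ pᵢ log₂ pᵢ.
−0.11·log₂(0.11) = 0.3503
−0.31·log₂(0.31) = 0.5238
−0.11·log₂(0.11) = 0.3503
−0.19·log₂(0.19) = 0.4552
−0.28·log₂(0.28) = 0.5142
Sum ≈ 2.1938 → 2.194 bits.

2.194 bits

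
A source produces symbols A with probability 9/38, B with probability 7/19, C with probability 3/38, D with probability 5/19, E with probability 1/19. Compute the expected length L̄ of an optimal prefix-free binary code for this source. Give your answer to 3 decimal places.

2.132 bits/symbol

Repeatedly combine the two least-probable nodes; the expected code length is the sum of the merged weights.
merge 1/19 + 3/38 → 5/38
merge 5/38 + 9/38 → 7/19
merge 5/19 + 7/19 → 12/19
merge 7/19 + 12/19 → 1
L = 5/38 + 7/19 + 12/19 + 1 = 81/38 ≈ 2.132 bits/symbol.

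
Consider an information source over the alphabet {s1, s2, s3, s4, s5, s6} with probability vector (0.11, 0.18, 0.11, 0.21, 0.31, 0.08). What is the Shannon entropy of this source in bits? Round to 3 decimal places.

H = −Σ pᵢ log₂ pᵢ.
−0.11·log₂(0.11) = 0.3503
−0.18·log₂(0.18) = 0.4453
−0.11·log₂(0.11) = 0.3503
−0.21·log₂(0.21) = 0.4728
−0.31·log₂(0.31) = 0.5238
−0.08·log₂(0.08) = 0.2915
Sum ≈ 2.4340 → 2.434 bits.

2.434 bits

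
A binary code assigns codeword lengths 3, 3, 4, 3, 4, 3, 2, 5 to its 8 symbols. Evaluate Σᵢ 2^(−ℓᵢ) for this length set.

With common denominator 2^5 = 32: Σ 2^(−ℓᵢ) = 4/32 + 4/32 + 2/32 + 4/32 + 2/32 + 4/32 + 8/32 + 1/32 = 29/32 = 0.90625.

0.90625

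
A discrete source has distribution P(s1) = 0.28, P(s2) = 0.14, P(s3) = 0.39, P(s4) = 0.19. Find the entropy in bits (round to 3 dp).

H = −Σ pᵢ log₂ pᵢ.
−0.28·log₂(0.28) = 0.5142
−0.14·log₂(0.14) = 0.3971
−0.39·log₂(0.39) = 0.5298
−0.19·log₂(0.19) = 0.4552
Sum ≈ 1.8964 → 1.896 bits.

1.896 bits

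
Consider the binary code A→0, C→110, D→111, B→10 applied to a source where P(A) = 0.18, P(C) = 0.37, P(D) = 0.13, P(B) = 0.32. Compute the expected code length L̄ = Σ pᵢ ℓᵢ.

2.32 bits/symbol

L̄ = Σ pᵢ·ℓᵢ = 0.18·1 + 0.37·3 + 0.13·3 + 0.32·2 = 2.32 bits/symbol.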